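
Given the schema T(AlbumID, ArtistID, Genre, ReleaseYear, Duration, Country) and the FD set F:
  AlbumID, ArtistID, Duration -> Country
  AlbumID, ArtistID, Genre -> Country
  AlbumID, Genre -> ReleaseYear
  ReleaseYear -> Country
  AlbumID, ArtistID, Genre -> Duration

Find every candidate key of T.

Attributes never on any right-hand side: {AlbumID, ArtistID, Genre} — every candidate key must contain all of them.
Closure of {AlbumID, ArtistID, Genre} is {AlbumID, ArtistID, Country, Duration, Genre, ReleaseYear}, the whole schema; {AlbumID, ArtistID, Genre} is a candidate key.
Every other attribute set either contains this one or has a smaller closure.

{AlbumID, ArtistID, Genre}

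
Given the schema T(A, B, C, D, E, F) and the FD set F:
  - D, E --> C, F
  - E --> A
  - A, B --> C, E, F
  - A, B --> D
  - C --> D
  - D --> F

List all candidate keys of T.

No FD produces {B}, so it must be in every candidate key.
Closure of {A, B} is {A, B, C, D, E, F}, the whole schema; {A, B} is a candidate key.
Closure of {B, E} is {A, B, C, D, E, F}, the whole schema; {B, E} is a candidate key.
These are minimal and exhaustive — every other superkey contains one of them.

{A, B}, {B, E}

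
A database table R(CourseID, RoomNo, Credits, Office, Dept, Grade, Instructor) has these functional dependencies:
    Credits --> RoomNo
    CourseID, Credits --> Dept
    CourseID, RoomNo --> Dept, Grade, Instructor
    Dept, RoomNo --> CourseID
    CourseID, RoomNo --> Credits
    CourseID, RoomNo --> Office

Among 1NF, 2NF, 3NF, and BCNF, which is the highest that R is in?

Candidate keys: {CourseID, Credits}, {CourseID, RoomNo}, {Credits, Dept}, {Dept, RoomNo}. Prime attributes: {CourseID, Credits, Dept, RoomNo}.
Credits --> RoomNo: {Credits}⁺ = {Credits, RoomNo}, which is not all of the attributes, so the left side is not a superkey — BCNF is violated.
But every attribute on its right side ({RoomNo}) is prime, and the same holds for every other non-superkey FD, so 3NF still holds.

3NF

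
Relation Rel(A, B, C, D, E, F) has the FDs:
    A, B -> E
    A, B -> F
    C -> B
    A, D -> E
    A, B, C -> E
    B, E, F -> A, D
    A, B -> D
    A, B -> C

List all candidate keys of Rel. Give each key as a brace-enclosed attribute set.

{A, B}⁺ = {A, B, C, D, E, F}, which is every attribute, so {A, B} is a candidate key.
{A, C}⁺ = {A, B, C, D, E, F}, which is every attribute, so {A, C} is a candidate key.
{B, E, F}⁺ = {A, B, C, D, E, F}, which is every attribute, so {B, E, F} is a candidate key.
{C, E, F}⁺ = {A, B, C, D, E, F}, which is every attribute, so {C, E, F} is a candidate key.
No proper subset of any of these is a key, and no other minimal superkey exists.

{A, B}, {A, C}, {B, E, F}, {C, E, F}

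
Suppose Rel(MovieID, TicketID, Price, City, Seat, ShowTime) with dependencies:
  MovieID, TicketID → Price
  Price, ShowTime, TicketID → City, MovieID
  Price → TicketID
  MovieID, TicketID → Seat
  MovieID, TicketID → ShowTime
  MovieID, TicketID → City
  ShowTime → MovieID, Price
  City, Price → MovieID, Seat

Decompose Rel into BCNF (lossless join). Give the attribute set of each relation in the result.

{City, MovieID, Price, Seat, ShowTime}; {Price, TicketID}

Candidate keys of the original relation: {City, Price}, {MovieID, Price}, {MovieID, TicketID}, {ShowTime}.
{City, MovieID, Price, Seat, ShowTime, TicketID}: {Price} determines {Price, TicketID} here but is not a superkey — split on Price → TicketID, giving {Price, TicketID} and {City, MovieID, Price, Seat, ShowTime}.
{Price, TicketID}: every determinant is a superkey — BCNF.
{City, MovieID, Price, Seat, ShowTime}: every determinant is a superkey — BCNF.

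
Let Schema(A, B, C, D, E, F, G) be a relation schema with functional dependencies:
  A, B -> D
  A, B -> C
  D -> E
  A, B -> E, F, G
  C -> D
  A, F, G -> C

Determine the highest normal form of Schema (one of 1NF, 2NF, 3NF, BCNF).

2NF

Candidate key: {A, B}. Prime attributes: {A, B}.
D -> E breaks BCNF: {D}⁺ = {D, E}, so {D} is not a superkey.
D -> E determines the non-prime attribute {E} from a non-superkey — 3NF is violated.
No proper subset of a key has a non-prime attribute in its closure, so there is no partial dependency; 2NF holds.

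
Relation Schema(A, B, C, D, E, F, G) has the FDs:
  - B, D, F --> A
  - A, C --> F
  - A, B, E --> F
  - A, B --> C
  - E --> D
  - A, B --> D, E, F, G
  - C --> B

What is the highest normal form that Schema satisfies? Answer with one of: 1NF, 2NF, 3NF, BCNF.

Candidate keys: {A, B}, {A, C}, {B, D, F}, {B, E, F}, {C, D, F}, {C, E, F}. Prime attributes: {A, B, C, D, E, F}.
For E --> D we have {E}⁺ = {D, E}; {E} is not a superkey, so BCNF fails.
Since {D} ⊆ prime attributes and every other non-superkey FD also has a prime right side, the schema is in 3NF.

3NF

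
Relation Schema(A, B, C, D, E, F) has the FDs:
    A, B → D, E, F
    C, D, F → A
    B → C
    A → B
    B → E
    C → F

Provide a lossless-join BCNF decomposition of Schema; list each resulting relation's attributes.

{A, B, D}; {B, C, E}; {C, F}

Candidate keys of the original relation: {A}, {B, D}, {C, D}.
{A, B, C, D, E, F}: {B} determines {B, C, E, F} here but is not a superkey — split on B → C, E, F, giving {B, C, E, F} and {A, B, D}.
{B, C, E, F}: {C} determines {C, F} here but is not a superkey — split on C → F, giving {C, F} and {B, C, E}.
{C, F} has no BCNF violation.
{B, C, E} has no BCNF violation.
{A, B, D} has no BCNF violation.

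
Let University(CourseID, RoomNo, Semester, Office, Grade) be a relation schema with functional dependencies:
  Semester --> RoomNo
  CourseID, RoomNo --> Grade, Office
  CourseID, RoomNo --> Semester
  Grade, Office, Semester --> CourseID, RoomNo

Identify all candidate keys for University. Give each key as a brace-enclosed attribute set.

Closure of {CourseID, RoomNo} is {CourseID, Grade, Office, RoomNo, Semester}, the whole schema; {CourseID, RoomNo} is a candidate key.
Closure of {CourseID, Semester} is {CourseID, Grade, Office, RoomNo, Semester}, the whole schema; {CourseID, Semester} is a candidate key.
Closure of {Grade, Office, Semester} is {CourseID, Grade, Office, RoomNo, Semester}, the whole schema; {Grade, Office, Semester} is a candidate key.
No proper subset of any of these is a key, and no other minimal superkey exists.

{CourseID, RoomNo}, {CourseID, Semester}, {Grade, Office, Semester}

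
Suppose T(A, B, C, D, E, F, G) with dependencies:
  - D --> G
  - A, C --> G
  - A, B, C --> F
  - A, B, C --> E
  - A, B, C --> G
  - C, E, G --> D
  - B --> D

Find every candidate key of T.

{A, B, C}

No FD produces {A, B, C}, so they must be in every candidate key.
Closure of {A, B, C} is {A, B, C, D, E, F, G}, the whole schema; {A, B, C} is a candidate key.
No smaller or unrelated set reaches every attribute, so there are no other keys.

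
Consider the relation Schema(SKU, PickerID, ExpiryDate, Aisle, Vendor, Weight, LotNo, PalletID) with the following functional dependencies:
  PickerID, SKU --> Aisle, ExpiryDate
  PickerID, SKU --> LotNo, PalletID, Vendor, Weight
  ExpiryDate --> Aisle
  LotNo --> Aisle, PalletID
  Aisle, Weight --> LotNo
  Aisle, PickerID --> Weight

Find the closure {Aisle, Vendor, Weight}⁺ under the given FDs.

Start with {Aisle, Vendor, Weight}.
Aisle, Weight --> LotNo applies; add {LotNo} → now {Aisle, LotNo, Vendor, Weight}.
LotNo --> Aisle, PalletID applies; add {PalletID} → now {Aisle, LotNo, PalletID, Vendor, Weight}.
No further FD applies.

{Aisle, LotNo, PalletID, Vendor, Weight}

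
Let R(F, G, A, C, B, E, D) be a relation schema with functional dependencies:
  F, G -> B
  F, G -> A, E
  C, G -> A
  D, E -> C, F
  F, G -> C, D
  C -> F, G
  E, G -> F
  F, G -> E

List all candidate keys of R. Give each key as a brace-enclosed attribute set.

{C}⁺ = {A, B, C, D, E, F, G} — all of the relation — so {C} is a candidate key.
{D, E}⁺ = {A, B, C, D, E, F, G} — all of the relation — so {D, E} is a candidate key.
{E, G}⁺ = {A, B, C, D, E, F, G} — all of the relation — so {E, G} is a candidate key.
{F, G}⁺ = {A, B, C, D, E, F, G} — all of the relation — so {F, G} is a candidate key.
Any other superkey properly contains one of these, so there are no further candidate keys.

{C}, {D, E}, {E, G}, {F, G}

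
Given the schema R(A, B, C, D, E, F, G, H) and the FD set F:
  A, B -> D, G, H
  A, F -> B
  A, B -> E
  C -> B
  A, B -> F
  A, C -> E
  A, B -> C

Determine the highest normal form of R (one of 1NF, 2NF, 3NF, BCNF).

Candidate keys: {A, B}, {A, C}, {A, F}. Prime attributes: {A, B, C, F}.
C -> B breaks BCNF: {C}⁺ = {B, C}, so {C} is not a superkey.
Since {B} ⊆ prime attributes and every other non-superkey FD also has a prime right side, the schema is in 3NF.

3NF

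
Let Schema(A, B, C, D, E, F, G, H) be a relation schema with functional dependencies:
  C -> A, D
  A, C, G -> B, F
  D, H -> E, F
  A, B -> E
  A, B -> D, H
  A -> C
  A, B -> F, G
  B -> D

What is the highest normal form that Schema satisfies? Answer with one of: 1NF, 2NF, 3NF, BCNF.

1NF

Candidate keys: {A, B}, {A, G}, {B, C}, {C, G}. Prime attributes: {A, B, C, G}.
C -> A, D: {C}⁺ = {A, C, D}, which is not all of the attributes, so the left side is not a superkey — BCNF is violated.
C -> A, D has non-prime {D} on the right and a non-superkey on the left, so 3NF fails.
{A} is a proper subset of the key {A, B}, and {A}⁺ contains the non-prime attribute {D} — a partial dependency, so 2NF is violated.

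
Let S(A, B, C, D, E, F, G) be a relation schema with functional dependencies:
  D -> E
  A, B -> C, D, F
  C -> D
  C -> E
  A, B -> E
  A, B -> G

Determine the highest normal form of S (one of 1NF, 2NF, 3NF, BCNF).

2NF

Candidate key: {A, B}. Prime attributes: {A, B}.
For D -> E we have {D}⁺ = {D, E}; {D} is not a superkey, so BCNF fails.
Because {E} is non-prime and the left side of D -> E is not a superkey, the relation is not in 3NF.
No proper subset of a key has a non-prime attribute in its closure, so there is no partial dependency; 2NF holds.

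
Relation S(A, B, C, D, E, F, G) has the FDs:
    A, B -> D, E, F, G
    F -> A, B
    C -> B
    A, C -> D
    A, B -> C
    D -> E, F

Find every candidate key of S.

{A, B}, {A, C}, {D}, {F}

Closure of {D} is {A, B, C, D, E, F, G}, the whole schema; {D} is a candidate key.
Closure of {F} is {A, B, C, D, E, F, G}, the whole schema; {F} is a candidate key.
Closure of {A, B} is {A, B, C, D, E, F, G}, the whole schema; {A, B} is a candidate key.
Closure of {A, C} is {A, B, C, D, E, F, G}, the whole schema; {A, C} is a candidate key.
Any other superkey properly contains one of these, so there are no further candidate keys.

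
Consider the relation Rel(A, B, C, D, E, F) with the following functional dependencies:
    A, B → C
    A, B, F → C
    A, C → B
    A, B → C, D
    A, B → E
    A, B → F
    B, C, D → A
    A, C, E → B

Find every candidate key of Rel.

{A, B}, {A, C}, {B, C, D}

{A, B} is a candidate key since {A, B}⁺ = {A, B, C, D, E, F} covers every attribute.
{A, C} is a candidate key since {A, C}⁺ = {A, B, C, D, E, F} covers every attribute.
{B, C, D} is a candidate key since {B, C, D}⁺ = {A, B, C, D, E, F} covers every attribute.
Any other superkey properly contains one of these, so there are no further candidate keys.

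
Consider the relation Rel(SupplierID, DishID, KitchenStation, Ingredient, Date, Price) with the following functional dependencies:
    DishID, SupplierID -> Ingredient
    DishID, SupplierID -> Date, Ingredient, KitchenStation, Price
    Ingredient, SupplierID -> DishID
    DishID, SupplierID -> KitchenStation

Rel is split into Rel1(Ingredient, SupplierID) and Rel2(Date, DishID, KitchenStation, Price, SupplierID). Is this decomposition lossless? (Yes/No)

No

Common attributes: {SupplierID}; their closure is {SupplierID}.
The closure covers neither Rel1 nor Rel2 entirely; the join is not lossless.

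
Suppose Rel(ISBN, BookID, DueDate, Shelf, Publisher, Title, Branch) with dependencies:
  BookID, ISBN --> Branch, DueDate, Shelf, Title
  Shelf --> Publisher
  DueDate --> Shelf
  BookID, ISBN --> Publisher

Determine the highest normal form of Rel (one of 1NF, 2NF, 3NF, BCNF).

Candidate key: {BookID, ISBN}. Prime attributes: {BookID, ISBN}.
Shelf --> Publisher breaks BCNF: {Shelf}⁺ = {Publisher, Shelf}, so {Shelf} is not a superkey.
Because {Publisher} is non-prime and the left side of Shelf --> Publisher is not a superkey, the relation is not in 3NF.
Checking every proper subset of each key, none determines a non-prime attribute — 2NF is satisfied.

2NF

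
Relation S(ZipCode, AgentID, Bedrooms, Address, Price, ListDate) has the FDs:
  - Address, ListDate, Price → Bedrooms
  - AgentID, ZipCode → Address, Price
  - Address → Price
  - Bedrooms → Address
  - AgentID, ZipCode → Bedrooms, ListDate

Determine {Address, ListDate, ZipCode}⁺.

Start with {Address, ListDate, ZipCode}.
Address → Price applies; add {Price} → now {Address, ListDate, Price, ZipCode}.
Address, ListDate, Price → Bedrooms applies; add {Bedrooms} → now {Address, Bedrooms, ListDate, Price, ZipCode}.
No further FD applies.

{Address, Bedrooms, ListDate, Price, ZipCode}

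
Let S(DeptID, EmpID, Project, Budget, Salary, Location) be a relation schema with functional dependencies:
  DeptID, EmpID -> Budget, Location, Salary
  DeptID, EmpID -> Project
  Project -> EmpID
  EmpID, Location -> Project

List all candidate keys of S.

{DeptID, EmpID}, {DeptID, Project}

{DeptID} never appears on the right of any FD, so every key must include it.
{DeptID, EmpID} is a candidate key since {DeptID, EmpID}⁺ = {Budget, DeptID, EmpID, Location, Project, Salary} covers every attribute.
{DeptID, Project} is a candidate key since {DeptID, Project}⁺ = {Budget, DeptID, EmpID, Location, Project, Salary} covers every attribute.
Any other superkey properly contains one of these, so there are no further candidate keys.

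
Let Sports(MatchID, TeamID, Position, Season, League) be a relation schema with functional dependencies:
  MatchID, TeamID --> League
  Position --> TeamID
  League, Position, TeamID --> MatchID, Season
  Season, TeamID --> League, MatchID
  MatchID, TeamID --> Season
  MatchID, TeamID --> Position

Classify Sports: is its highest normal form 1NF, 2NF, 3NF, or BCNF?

Candidate keys: {League, Position}, {MatchID, Position}, {MatchID, TeamID}, {Position, Season}, {Season, TeamID}. Prime attributes: {League, MatchID, Position, Season, TeamID}.
Position --> TeamID breaks BCNF: {Position}⁺ = {Position, TeamID}, so {Position} is not a superkey.
Its right-hand attributes {TeamID} are all prime, as are those of every other non-superkey FD — the relation is in 3NF.

3NF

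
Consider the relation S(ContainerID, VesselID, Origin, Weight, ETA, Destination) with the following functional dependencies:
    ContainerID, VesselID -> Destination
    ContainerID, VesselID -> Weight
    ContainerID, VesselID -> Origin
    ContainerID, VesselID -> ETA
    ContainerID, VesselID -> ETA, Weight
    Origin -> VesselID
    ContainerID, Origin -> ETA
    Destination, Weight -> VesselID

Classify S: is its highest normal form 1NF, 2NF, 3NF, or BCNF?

Candidate keys: {ContainerID, Destination, Weight}, {ContainerID, Origin}, {ContainerID, VesselID}. Prime attributes: {ContainerID, Destination, Origin, VesselID, Weight}.
For Origin -> VesselID we have {Origin}⁺ = {Origin, VesselID}; {Origin} is not a superkey, so BCNF fails.
Its right-hand attributes {VesselID} are all prime, as are those of every other non-superkey FD — the relation is in 3NF.

3NF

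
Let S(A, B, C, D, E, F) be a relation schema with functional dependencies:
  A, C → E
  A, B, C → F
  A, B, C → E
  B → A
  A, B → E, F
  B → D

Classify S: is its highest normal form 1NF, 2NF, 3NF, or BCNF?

Candidate key: {B, C}. Prime attributes: {B, C}.
For A, C → E we have {A, C}⁺ = {A, C, E}; {A, C} is not a superkey, so BCNF fails.
A, C → E determines the non-prime attribute {E} from a non-superkey — 3NF is violated.
Since {B} ⊂ {B, C} and {B}⁺ ⊇ {A, D, E, F} with {A, D, E, F} non-prime, there is a partial dependency; 2NF fails.

1NF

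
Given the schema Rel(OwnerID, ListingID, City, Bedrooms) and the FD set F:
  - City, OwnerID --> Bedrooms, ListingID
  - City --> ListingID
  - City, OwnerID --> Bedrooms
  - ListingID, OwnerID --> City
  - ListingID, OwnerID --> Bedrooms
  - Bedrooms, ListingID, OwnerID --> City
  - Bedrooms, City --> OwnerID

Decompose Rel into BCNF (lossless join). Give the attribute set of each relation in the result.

{Bedrooms, City, OwnerID}; {City, ListingID}

Candidate keys of the original relation: {Bedrooms, City}, {City, OwnerID}, {ListingID, OwnerID}.
In {Bedrooms, City, ListingID, OwnerID}, {City} is not a superkey ({City}⁺ restricted to this set is {City, ListingID}), so split on City --> ListingID into {City, ListingID} and {Bedrooms, City, OwnerID}.
{City, ListingID} has no BCNF violation.
{Bedrooms, City, OwnerID} has no BCNF violation.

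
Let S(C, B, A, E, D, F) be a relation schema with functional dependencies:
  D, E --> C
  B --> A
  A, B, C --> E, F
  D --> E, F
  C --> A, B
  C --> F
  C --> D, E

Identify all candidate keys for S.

{C}⁺ = {A, B, C, D, E, F}, which is every attribute, so {C} is a candidate key.
{D}⁺ = {A, B, C, D, E, F}, which is every attribute, so {D} is a candidate key.
No proper subset of any of these is a key, and no other minimal superkey exists.

{C}, {D}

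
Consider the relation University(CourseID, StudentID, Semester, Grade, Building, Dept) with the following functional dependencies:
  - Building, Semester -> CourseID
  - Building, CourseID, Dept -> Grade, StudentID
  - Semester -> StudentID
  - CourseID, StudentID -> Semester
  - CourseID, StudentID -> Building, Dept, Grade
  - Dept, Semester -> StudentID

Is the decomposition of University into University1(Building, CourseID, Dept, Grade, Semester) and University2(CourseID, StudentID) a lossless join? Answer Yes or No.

No

The shared attributes are {CourseID} and {CourseID}⁺ = {CourseID}.
University1 ⊄ {CourseID} and University2 ⊄ {CourseID}, so the split is lossy.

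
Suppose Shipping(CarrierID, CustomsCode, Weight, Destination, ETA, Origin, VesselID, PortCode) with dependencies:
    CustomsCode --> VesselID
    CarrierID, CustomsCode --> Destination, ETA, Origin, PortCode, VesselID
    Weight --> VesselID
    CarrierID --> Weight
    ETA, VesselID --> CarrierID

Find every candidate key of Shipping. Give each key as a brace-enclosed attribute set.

{CarrierID, CustomsCode}, {CustomsCode, ETA}

Attributes never on any right-hand side: {CustomsCode} — every candidate key must contain it.
Closure of {CarrierID, CustomsCode} is {CarrierID, CustomsCode, Destination, ETA, Origin, PortCode, VesselID, Weight}, the whole schema; {CarrierID, CustomsCode} is a candidate key.
Closure of {CustomsCode, ETA} is {CarrierID, CustomsCode, Destination, ETA, Origin, PortCode, VesselID, Weight}, the whole schema; {CustomsCode, ETA} is a candidate key.
No proper subset of any of these is a key, and no other minimal superkey exists.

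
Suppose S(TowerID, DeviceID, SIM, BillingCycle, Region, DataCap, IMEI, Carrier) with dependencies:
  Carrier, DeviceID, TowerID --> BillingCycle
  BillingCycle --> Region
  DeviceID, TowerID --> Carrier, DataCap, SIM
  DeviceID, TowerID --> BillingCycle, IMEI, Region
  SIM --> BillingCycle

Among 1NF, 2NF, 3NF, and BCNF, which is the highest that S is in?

2NF

Candidate key: {DeviceID, TowerID}. Prime attributes: {DeviceID, TowerID}.
BillingCycle --> Region breaks BCNF: {BillingCycle}⁺ = {BillingCycle, Region}, so {BillingCycle} is not a superkey.
Because {Region} is non-prime and the left side of BillingCycle --> Region is not a superkey, the relation is not in 3NF.
No proper subset of a key has a non-prime attribute in its closure, so there is no partial dependency; 2NF holds.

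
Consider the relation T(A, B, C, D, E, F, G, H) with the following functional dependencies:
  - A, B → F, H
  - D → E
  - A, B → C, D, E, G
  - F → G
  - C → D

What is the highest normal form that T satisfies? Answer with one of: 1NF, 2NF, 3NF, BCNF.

2NF

Candidate key: {A, B}. Prime attributes: {A, B}.
D → E breaks BCNF: {D}⁺ = {D, E}, so {D} is not a superkey.
D → E determines the non-prime attribute {E} from a non-superkey — 3NF is violated.
Checking every proper subset of each key, none determines a non-prime attribute — 2NF is satisfied.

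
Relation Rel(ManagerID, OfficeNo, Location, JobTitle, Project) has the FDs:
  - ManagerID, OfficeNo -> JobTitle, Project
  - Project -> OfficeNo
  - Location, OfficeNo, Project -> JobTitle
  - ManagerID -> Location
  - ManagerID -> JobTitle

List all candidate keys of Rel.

{ManagerID, OfficeNo}, {ManagerID, Project}

{ManagerID} never appears on the right of any FD, so every key must include it.
{ManagerID, OfficeNo}⁺ = {JobTitle, Location, ManagerID, OfficeNo, Project}, which is every attribute, so {ManagerID, OfficeNo} is a candidate key.
{ManagerID, Project}⁺ = {JobTitle, Location, ManagerID, OfficeNo, Project}, which is every attribute, so {ManagerID, Project} is a candidate key.
These are minimal and exhaustive — every other superkey contains one of them.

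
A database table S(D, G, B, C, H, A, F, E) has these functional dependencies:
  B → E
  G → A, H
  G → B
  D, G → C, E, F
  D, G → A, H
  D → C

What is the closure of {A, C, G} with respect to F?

Start with {A, C, G}.
G → A, H applies; add {H} → now {A, C, G, H}.
G → B applies; add {B} → now {A, B, C, G, H}.
B → E applies; add {E} → now {A, B, C, E, G, H}.
No further FD applies.

{A, B, C, E, G, H}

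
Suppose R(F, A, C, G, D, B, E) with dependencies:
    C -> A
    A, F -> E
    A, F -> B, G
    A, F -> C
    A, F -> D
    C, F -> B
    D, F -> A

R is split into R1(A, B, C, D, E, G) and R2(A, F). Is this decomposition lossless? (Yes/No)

R1 ∩ R2 = {A}; its closure under F is {A}.
R1 ⊄ {A} and R2 ⊄ {A}, so the split is lossy.

No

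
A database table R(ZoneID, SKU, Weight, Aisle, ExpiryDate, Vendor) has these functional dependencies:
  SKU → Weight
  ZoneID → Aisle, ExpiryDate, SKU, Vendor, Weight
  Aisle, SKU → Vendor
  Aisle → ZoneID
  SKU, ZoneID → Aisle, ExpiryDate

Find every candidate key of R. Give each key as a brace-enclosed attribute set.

{Aisle}⁺ = {Aisle, ExpiryDate, SKU, Vendor, Weight, ZoneID} — all of the relation — so {Aisle} is a candidate key.
{ZoneID}⁺ = {Aisle, ExpiryDate, SKU, Vendor, Weight, ZoneID} — all of the relation — so {ZoneID} is a candidate key.
These are minimal and exhaustive — every other superkey contains one of them.

{Aisle}, {ZoneID}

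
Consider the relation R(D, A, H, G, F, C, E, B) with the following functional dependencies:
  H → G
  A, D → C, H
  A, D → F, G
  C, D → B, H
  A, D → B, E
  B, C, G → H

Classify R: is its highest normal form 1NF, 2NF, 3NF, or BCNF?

Candidate key: {A, D}. Prime attributes: {A, D}.
H → G breaks BCNF: {H}⁺ = {G, H}, so {H} is not a superkey.
H → G determines the non-prime attribute {G} from a non-superkey — 3NF is violated.
Checking every proper subset of each key, none determines a non-prime attribute — 2NF is satisfied.

2NF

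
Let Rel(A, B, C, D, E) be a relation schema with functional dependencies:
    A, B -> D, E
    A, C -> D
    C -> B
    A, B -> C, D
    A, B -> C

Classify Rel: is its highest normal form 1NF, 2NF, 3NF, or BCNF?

3NF

Candidate keys: {A, B}, {A, C}. Prime attributes: {A, B, C}.
For C -> B we have {C}⁺ = {B, C}; {C} is not a superkey, so BCNF fails.
But every attribute on its right side ({B}) is prime, and the same holds for every other non-superkey FD, so 3NF still holds.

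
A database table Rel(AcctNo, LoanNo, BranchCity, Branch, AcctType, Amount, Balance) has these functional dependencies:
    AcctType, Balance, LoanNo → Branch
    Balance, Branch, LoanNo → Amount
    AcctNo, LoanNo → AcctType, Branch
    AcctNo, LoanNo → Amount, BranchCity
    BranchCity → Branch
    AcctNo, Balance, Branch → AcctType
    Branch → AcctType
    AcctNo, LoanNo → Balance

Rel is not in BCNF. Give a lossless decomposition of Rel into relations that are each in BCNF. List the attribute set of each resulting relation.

{AcctNo, Balance, BranchCity, LoanNo}; {AcctType, Branch}; {AcctType, BranchCity}; {Amount, Balance, Branch, LoanNo}

Candidate key of the original relation: {AcctNo, LoanNo}.
In {AcctNo, AcctType, Amount, Balance, Branch, BranchCity, LoanNo}, {AcctType, Balance, LoanNo} is not a superkey ({AcctType, Balance, LoanNo}⁺ restricted to this set is {AcctType, Amount, Balance, Branch, LoanNo}), so split on AcctType, Balance, LoanNo → Amount, Branch into {AcctType, Amount, Balance, Branch, LoanNo} and {AcctNo, AcctType, Balance, BranchCity, LoanNo}.
In {AcctType, Amount, Balance, Branch, LoanNo}, {Branch} is not a superkey ({Branch}⁺ restricted to this set is {AcctType, Branch}), so split on Branch → AcctType into {AcctType, Branch} and {Amount, Balance, Branch, LoanNo}.
{AcctType, Branch} is in BCNF.
{Amount, Balance, Branch, LoanNo} is in BCNF.
In {AcctNo, AcctType, Balance, BranchCity, LoanNo}, {BranchCity} is not a superkey ({BranchCity}⁺ restricted to this set is {AcctType, BranchCity}), so split on BranchCity → AcctType into {AcctType, BranchCity} and {AcctNo, Balance, BranchCity, LoanNo}.
{AcctType, BranchCity} is in BCNF.
{AcctNo, Balance, BranchCity, LoanNo} is in BCNF.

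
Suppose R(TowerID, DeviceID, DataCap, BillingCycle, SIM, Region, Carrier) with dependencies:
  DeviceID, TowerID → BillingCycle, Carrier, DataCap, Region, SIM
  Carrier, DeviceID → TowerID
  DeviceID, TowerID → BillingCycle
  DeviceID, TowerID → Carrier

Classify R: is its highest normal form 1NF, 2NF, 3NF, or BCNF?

BCNF

Candidate keys: {Carrier, DeviceID}, {DeviceID, TowerID}. Prime attributes: {Carrier, DeviceID, TowerID}.
The left-hand side of every FD is a superkey, so BCNF is satisfied.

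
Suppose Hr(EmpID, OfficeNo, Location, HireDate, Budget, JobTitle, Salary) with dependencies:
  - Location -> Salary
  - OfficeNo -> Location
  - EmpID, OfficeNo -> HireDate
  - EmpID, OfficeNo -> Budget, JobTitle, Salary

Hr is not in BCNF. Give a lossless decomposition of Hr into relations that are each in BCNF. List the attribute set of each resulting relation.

Candidate key of the original relation: {EmpID, OfficeNo}.
Within {Budget, EmpID, HireDate, JobTitle, Location, OfficeNo, Salary}: {Location}⁺ ∩ {Budget, EmpID, HireDate, JobTitle, Location, OfficeNo, Salary} = {Location, Salary}, not the whole set, so Location -> Salary violates BCNF; decompose into {Location, Salary} and {Budget, EmpID, HireDate, JobTitle, Location, OfficeNo}.
{Location, Salary} is in BCNF.
Within {Budget, EmpID, HireDate, JobTitle, Location, OfficeNo}: {OfficeNo}⁺ ∩ {Budget, EmpID, HireDate, JobTitle, Location, OfficeNo} = {Location, OfficeNo}, not the whole set, so OfficeNo -> Location violates BCNF; decompose into {Location, OfficeNo} and {Budget, EmpID, HireDate, JobTitle, OfficeNo}.
{Location, OfficeNo} is in BCNF.
{Budget, EmpID, HireDate, JobTitle, OfficeNo} is in BCNF.

{Budget, EmpID, HireDate, JobTitle, OfficeNo}; {Location, OfficeNo}; {Location, Salary}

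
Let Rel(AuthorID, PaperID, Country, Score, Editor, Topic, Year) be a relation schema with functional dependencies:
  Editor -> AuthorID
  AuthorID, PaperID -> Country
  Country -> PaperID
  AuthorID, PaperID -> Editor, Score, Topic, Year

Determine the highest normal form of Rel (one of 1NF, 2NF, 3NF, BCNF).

3NF

Candidate keys: {AuthorID, Country}, {AuthorID, PaperID}, {Country, Editor}, {Editor, PaperID}. Prime attributes: {AuthorID, Country, Editor, PaperID}.
Editor -> AuthorID: {Editor}⁺ = {AuthorID, Editor}, which is not all of the attributes, so the left side is not a superkey — BCNF is violated.
But every attribute on its right side ({AuthorID}) is prime, and the same holds for every other non-superkey FD, so 3NF still holds.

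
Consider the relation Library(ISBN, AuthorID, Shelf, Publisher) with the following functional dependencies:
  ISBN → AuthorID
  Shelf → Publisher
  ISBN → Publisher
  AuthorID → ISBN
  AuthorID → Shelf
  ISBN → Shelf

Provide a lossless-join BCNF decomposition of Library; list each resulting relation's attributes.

{AuthorID, ISBN, Shelf}; {Publisher, Shelf}

Candidate keys of the original relation: {AuthorID}, {ISBN}.
Within {AuthorID, ISBN, Publisher, Shelf}: {Shelf}⁺ ∩ {AuthorID, ISBN, Publisher, Shelf} = {Publisher, Shelf}, not the whole set, so Shelf → Publisher violates BCNF; decompose into {Publisher, Shelf} and {AuthorID, ISBN, Shelf}.
{Publisher, Shelf} has no BCNF violation.
{AuthorID, ISBN, Shelf} has no BCNF violation.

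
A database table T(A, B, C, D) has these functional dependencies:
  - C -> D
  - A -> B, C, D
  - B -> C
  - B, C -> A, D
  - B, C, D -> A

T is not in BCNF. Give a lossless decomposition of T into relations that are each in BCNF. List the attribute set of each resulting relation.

{A, B, C}; {C, D}

Candidate keys of the original relation: {A}, {B}.
In {A, B, C, D}, {C} is not a superkey ({C}⁺ restricted to this set is {C, D}), so split on C -> D into {C, D} and {A, B, C}.
{C, D}: every determinant is a superkey — BCNF.
{A, B, C}: every determinant is a superkey — BCNF.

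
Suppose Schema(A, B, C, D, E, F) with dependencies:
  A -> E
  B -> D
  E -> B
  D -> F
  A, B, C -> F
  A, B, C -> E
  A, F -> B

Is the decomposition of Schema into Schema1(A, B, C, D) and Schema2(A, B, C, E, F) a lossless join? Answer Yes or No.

Yes

Common attributes: {A, B, C}; their closure is {A, B, C, D, E, F}.
Since Schema1 ⊆ {A, B, C, D, E, F}, the intersection is a superkey of Schema1; the decomposition is lossless.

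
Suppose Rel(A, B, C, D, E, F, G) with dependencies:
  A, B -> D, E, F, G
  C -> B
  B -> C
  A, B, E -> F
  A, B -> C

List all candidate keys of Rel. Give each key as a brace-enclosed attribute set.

{A} never appears on the right of any FD, so every key must include it.
{A, B}⁺ = {A, B, C, D, E, F, G}, which is every attribute, so {A, B} is a candidate key.
{A, C}⁺ = {A, B, C, D, E, F, G}, which is every attribute, so {A, C} is a candidate key.
Any other superkey properly contains one of these, so there are no further candidate keys.

{A, B}, {A, C}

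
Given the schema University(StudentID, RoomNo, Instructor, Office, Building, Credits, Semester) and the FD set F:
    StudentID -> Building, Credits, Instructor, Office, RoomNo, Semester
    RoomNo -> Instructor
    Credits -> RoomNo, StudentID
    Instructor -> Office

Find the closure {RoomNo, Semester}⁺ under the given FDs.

Start with {RoomNo, Semester}.
RoomNo -> Instructor applies; add {Instructor} → now {Instructor, RoomNo, Semester}.
Instructor -> Office applies; add {Office} → now {Instructor, Office, RoomNo, Semester}.
No further FD applies.

{Instructor, Office, RoomNo, Semester}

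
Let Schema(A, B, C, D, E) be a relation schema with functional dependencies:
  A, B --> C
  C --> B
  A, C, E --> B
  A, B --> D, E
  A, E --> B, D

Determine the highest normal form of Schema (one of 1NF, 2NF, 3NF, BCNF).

Candidate keys: {A, B}, {A, C}, {A, E}. Prime attributes: {A, B, C, E}.
For C --> B we have {C}⁺ = {B, C}; {C} is not a superkey, so BCNF fails.
But every attribute on its right side ({B}) is prime, and the same holds for every other non-superkey FD, so 3NF still holds.

3NF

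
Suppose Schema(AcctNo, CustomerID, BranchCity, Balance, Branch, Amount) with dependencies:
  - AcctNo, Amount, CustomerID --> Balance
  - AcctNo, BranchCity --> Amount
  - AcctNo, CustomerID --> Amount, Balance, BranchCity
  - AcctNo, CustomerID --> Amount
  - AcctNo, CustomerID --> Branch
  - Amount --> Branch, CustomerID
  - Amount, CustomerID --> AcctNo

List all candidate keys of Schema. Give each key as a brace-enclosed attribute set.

Closure of {Amount} is {AcctNo, Amount, Balance, Branch, BranchCity, CustomerID}, the whole schema; {Amount} is a candidate key.
Closure of {AcctNo, BranchCity} is {AcctNo, Amount, Balance, Branch, BranchCity, CustomerID}, the whole schema; {AcctNo, BranchCity} is a candidate key.
Closure of {AcctNo, CustomerID} is {AcctNo, Amount, Balance, Branch, BranchCity, CustomerID}, the whole schema; {AcctNo, CustomerID} is a candidate key.
These are minimal and exhaustive — every other superkey contains one of them.

{AcctNo, BranchCity}, {AcctNo, CustomerID}, {Amount}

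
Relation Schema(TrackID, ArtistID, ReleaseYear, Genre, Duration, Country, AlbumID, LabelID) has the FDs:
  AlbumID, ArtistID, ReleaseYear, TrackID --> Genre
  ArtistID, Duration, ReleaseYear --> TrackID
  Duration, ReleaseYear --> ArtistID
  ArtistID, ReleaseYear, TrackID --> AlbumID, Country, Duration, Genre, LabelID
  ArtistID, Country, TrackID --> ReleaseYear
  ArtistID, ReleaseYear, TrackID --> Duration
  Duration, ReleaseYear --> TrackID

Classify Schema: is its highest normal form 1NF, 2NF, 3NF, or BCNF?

BCNF

Candidate keys: {ArtistID, Country, TrackID}, {ArtistID, ReleaseYear, TrackID}, {Duration, ReleaseYear}. Prime attributes: {ArtistID, Country, Duration, ReleaseYear, TrackID}.
Each dependency's left side is a superkey — BCNF holds.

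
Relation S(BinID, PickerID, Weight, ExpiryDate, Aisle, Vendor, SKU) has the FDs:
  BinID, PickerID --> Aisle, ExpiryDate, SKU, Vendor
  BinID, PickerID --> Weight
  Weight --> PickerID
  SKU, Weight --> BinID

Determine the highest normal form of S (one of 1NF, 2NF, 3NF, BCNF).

3NF

Candidate keys: {BinID, PickerID}, {BinID, Weight}, {SKU, Weight}. Prime attributes: {BinID, PickerID, SKU, Weight}.
Weight --> PickerID: {Weight}⁺ = {PickerID, Weight}, which is not all of the attributes, so the left side is not a superkey — BCNF is violated.
Since {PickerID} ⊆ prime attributes and every other non-superkey FD also has a prime right side, the schema is in 3NF.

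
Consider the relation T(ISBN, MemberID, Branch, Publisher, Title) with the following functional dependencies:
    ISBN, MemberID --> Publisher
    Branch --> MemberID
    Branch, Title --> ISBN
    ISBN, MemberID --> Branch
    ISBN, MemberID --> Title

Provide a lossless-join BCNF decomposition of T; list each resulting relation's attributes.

{Branch, ISBN, Publisher, Title}; {Branch, MemberID}

Candidate keys of the original relation: {Branch, ISBN}, {Branch, Title}, {ISBN, MemberID}.
In {Branch, ISBN, MemberID, Publisher, Title}, {Branch} is not a superkey ({Branch}⁺ restricted to this set is {Branch, MemberID}), so split on Branch --> MemberID into {Branch, MemberID} and {Branch, ISBN, Publisher, Title}.
{Branch, MemberID}: every determinant is a superkey — BCNF.
{Branch, ISBN, Publisher, Title}: every determinant is a superkey — BCNF.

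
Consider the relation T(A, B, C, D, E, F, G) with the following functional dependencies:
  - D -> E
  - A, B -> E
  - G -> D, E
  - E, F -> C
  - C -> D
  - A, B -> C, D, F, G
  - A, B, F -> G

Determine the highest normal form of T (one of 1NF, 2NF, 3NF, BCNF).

Candidate key: {A, B}. Prime attributes: {A, B}.
For D -> E we have {D}⁺ = {D, E}; {D} is not a superkey, so BCNF fails.
D -> E determines the non-prime attribute {E} from a non-superkey — 3NF is violated.
Checking every proper subset of each key, none determines a non-prime attribute — 2NF is satisfied.

2NF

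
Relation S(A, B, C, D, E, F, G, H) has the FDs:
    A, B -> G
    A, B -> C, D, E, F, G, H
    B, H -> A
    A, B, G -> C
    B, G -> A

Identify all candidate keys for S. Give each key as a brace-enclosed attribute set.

Attributes never on any right-hand side: {B} — every candidate key must contain it.
{A, B} is a candidate key since {A, B}⁺ = {A, B, C, D, E, F, G, H} covers every attribute.
{B, G} is a candidate key since {B, G}⁺ = {A, B, C, D, E, F, G, H} covers every attribute.
{B, H} is a candidate key since {B, H}⁺ = {A, B, C, D, E, F, G, H} covers every attribute.
These are minimal and exhaustive — every other superkey contains one of them.

{A, B}, {B, G}, {B, H}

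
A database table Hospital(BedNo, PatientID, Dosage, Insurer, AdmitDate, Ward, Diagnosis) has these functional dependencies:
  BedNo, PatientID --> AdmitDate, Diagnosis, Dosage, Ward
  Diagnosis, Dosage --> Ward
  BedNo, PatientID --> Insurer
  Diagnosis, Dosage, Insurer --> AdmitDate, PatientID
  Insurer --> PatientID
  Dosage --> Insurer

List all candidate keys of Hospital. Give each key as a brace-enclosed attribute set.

No FD produces {BedNo}, so it must be in every candidate key.
{BedNo, Dosage}⁺ = {AdmitDate, BedNo, Diagnosis, Dosage, Insurer, PatientID, Ward}, which is every attribute, so {BedNo, Dosage} is a candidate key.
{BedNo, Insurer}⁺ = {AdmitDate, BedNo, Diagnosis, Dosage, Insurer, PatientID, Ward}, which is every attribute, so {BedNo, Insurer} is a candidate key.
{BedNo, PatientID}⁺ = {AdmitDate, BedNo, Diagnosis, Dosage, Insurer, PatientID, Ward}, which is every attribute, so {BedNo, PatientID} is a candidate key.
No proper subset of any of these is a key, and no other minimal superkey exists.

{BedNo, Dosage}, {BedNo, Insurer}, {BedNo, PatientID}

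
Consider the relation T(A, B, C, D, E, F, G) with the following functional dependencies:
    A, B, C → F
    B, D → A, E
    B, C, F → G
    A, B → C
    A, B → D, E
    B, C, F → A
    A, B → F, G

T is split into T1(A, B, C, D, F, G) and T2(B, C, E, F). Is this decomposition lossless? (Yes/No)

Yes

The shared attributes are {B, C, F} and {B, C, F}⁺ = {A, B, C, D, E, F, G}.
T1 is contained in that closure, so T1 ∩ T2 → T1 holds and the join is lossless.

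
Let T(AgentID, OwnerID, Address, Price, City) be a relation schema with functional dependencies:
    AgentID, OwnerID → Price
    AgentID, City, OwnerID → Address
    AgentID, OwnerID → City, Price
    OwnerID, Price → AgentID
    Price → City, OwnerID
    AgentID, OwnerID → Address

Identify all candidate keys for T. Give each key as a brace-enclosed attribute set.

{AgentID, OwnerID}, {Price}

{Price}⁺ = {Address, AgentID, City, OwnerID, Price}, which is every attribute, so {Price} is a candidate key.
{AgentID, OwnerID}⁺ = {Address, AgentID, City, OwnerID, Price}, which is every attribute, so {AgentID, OwnerID} is a candidate key.
Any other superkey properly contains one of these, so there are no further candidate keys.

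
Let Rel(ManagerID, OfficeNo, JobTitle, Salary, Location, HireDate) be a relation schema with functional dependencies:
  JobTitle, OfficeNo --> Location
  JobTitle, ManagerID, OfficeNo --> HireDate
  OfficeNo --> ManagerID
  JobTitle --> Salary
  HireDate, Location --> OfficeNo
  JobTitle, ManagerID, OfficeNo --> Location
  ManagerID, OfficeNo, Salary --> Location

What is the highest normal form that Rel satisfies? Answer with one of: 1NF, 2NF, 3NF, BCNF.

Candidate keys: {HireDate, JobTitle, Location}, {JobTitle, OfficeNo}. Prime attributes: {HireDate, JobTitle, Location, OfficeNo}.
OfficeNo --> ManagerID: {OfficeNo}⁺ = {ManagerID, OfficeNo}, which is not all of the attributes, so the left side is not a superkey — BCNF is violated.
OfficeNo --> ManagerID has non-prime {ManagerID} on the right and a non-superkey on the left, so 3NF fails.
Since {JobTitle} ⊂ {JobTitle, OfficeNo} and {JobTitle}⁺ ⊇ {Salary} with {Salary} non-prime, there is a partial dependency; 2NF fails.

1NF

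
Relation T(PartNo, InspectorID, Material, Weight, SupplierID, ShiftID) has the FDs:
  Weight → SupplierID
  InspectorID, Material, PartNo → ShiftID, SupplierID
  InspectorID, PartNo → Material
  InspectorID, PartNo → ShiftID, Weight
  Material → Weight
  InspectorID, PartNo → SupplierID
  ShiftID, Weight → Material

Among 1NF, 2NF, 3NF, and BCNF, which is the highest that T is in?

2NF

Candidate key: {InspectorID, PartNo}. Prime attributes: {InspectorID, PartNo}.
Weight → SupplierID: {Weight}⁺ = {SupplierID, Weight}, which is not all of the attributes, so the left side is not a superkey — BCNF is violated.
Weight → SupplierID determines the non-prime attribute {SupplierID} from a non-superkey — 3NF is violated.
No proper subset of a key has a non-prime attribute in its closure, so there is no partial dependency; 2NF holds.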